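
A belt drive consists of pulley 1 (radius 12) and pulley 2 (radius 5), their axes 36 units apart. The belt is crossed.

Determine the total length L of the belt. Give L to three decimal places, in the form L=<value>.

crossed belt: β = asin((r1+r2)/C) = asin(17/36) = 28.1786°
wrap1 = wrap2 = π + 2β = 236.3573°
tangent length = C·cosβ = 31.7333
L = (r1+r2)·wrap + 2·C·cosβ = 17·4.1252 + 2·31.7333 = 133.5951

L=133.595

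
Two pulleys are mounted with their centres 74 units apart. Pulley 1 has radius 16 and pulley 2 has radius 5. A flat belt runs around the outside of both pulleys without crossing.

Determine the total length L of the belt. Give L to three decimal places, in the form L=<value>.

L=215.612

open belt: β = asin((r2−r1)/C) = asin(-11/74) = -8.5486°
wrap1 = π − 2β = 197.0972°
wrap2 = π + 2β = 162.9028°
tangent length = C·cosβ = 73.1779
L = r1·wrap1 + r2·wrap2 + 2·C·cosβ = 16·3.4400 + 5·2.8432 + 2·73.1779 = 215.6116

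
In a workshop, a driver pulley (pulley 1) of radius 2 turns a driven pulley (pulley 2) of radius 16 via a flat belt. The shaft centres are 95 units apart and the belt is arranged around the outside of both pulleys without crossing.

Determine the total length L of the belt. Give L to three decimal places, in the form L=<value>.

L=248.616

open belt: β = asin((r2−r1)/C) = asin(14/95) = 8.4745°
wrap1 = π − 2β = 163.0511°
wrap2 = π + 2β = 196.9489°
tangent length = C·cosβ = 93.9628
L = r1·wrap1 + r2·wrap2 + 2·C·cosβ = 2·2.8458 + 16·3.4374 + 2·93.9628 = 248.6156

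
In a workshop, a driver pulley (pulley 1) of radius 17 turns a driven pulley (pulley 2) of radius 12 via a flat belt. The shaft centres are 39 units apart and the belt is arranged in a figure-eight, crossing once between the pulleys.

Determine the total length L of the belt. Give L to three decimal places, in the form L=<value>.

crossed belt: β = asin((r1+r2)/C) = asin(29/39) = 48.0381°
wrap1 = wrap2 = π + 2β = 276.0762°
tangent length = C·cosβ = 26.0768
L = (r1+r2)·wrap + 2·C·cosβ = 29·4.8184 + 2·26.0768 = 191.8884

L=191.888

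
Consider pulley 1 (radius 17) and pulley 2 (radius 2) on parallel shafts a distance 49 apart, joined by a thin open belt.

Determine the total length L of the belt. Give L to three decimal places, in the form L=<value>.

open belt: β = asin((r2−r1)/C) = asin(-15/49) = -17.8257°
wrap1 = π − 2β = 215.6514°
wrap2 = π + 2β = 144.3486°
tangent length = C·cosβ = 46.6476
L = r1·wrap1 + r2·wrap2 + 2·C·cosβ = 17·3.7638 + 2·2.5194 + 2·46.6476 = 162.3190

L=162.319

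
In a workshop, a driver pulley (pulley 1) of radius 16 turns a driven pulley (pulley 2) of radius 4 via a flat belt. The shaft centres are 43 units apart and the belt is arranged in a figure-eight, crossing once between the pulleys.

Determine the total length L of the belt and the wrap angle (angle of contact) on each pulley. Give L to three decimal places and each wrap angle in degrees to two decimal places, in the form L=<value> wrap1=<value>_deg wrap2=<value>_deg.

crossed belt: β = asin((r1+r2)/C) = asin(20/43) = 27.7177°
wrap1 = wrap2 = π + 2β = 235.4355°
tangent length = C·cosβ = 38.0657
L = (r1+r2)·wrap + 2·C·cosβ = 20·4.1091 + 2·38.0657 = 158.3140

L=158.314 wrap1=235.44_deg wrap2=235.44_deg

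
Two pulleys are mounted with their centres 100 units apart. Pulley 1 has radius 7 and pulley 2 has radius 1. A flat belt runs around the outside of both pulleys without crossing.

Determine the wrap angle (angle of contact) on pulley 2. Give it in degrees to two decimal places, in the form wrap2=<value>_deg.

open belt: β = asin((r2−r1)/C) = asin(-6/100) = -3.4398°
wrap1 = π − 2β = 186.8796°
wrap2 = π + 2β = 173.1204°

wrap2=173.12_deg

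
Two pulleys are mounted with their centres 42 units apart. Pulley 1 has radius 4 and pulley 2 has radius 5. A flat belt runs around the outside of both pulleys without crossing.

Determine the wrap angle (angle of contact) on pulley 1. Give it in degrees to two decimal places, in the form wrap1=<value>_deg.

wrap1=177.27_deg

open belt: β = asin((r2−r1)/C) = asin(1/42) = 1.3643°
wrap1 = π − 2β = 177.2714°
wrap2 = π + 2β = 182.7286°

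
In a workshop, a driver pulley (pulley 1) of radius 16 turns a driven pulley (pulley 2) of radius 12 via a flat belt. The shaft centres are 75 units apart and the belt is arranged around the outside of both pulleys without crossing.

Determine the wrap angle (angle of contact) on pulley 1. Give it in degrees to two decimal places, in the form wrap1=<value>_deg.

wrap1=186.11_deg

open belt: β = asin((r2−r1)/C) = asin(-4/75) = -3.0572°
wrap1 = π − 2β = 186.1145°
wrap2 = π + 2β = 173.8855°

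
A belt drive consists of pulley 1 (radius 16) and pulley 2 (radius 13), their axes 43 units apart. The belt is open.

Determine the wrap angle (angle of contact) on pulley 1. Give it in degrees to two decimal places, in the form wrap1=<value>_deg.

wrap1=188.00_deg

open belt: β = asin((r2−r1)/C) = asin(-3/43) = -4.0006°
wrap1 = π − 2β = 188.0013°
wrap2 = π + 2β = 171.9987°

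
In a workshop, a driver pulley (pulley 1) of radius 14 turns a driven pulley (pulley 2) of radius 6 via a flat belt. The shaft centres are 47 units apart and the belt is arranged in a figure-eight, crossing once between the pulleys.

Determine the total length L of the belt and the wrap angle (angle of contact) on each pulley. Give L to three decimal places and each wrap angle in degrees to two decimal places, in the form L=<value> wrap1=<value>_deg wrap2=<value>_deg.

L=165.479 wrap1=230.37_deg wrap2=230.37_deg

crossed belt: β = asin((r1+r2)/C) = asin(20/47) = 25.1843°
wrap1 = wrap2 = π + 2β = 230.3687°
tangent length = C·cosβ = 42.5323
L = (r1+r2)·wrap + 2·C·cosβ = 20·4.0207 + 2·42.5323 = 165.4785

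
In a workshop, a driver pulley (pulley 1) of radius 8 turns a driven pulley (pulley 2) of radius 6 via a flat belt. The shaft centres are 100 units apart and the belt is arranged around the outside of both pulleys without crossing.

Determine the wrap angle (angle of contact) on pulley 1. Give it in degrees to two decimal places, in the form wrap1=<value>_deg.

open belt: β = asin((r2−r1)/C) = asin(-2/100) = -1.1460°
wrap1 = π − 2β = 182.2920°
wrap2 = π + 2β = 177.7080°

wrap1=182.29_deg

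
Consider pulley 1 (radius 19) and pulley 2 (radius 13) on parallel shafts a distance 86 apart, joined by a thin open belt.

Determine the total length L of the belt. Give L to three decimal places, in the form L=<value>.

L=272.950

open belt: β = asin((r2−r1)/C) = asin(-6/86) = -4.0006°
wrap1 = π − 2β = 188.0013°
wrap2 = π + 2β = 171.9987°
tangent length = C·cosβ = 85.7904
L = r1·wrap1 + r2·wrap2 + 2·C·cosβ = 19·3.2812 + 13·3.0019 + 2·85.7904 = 272.9497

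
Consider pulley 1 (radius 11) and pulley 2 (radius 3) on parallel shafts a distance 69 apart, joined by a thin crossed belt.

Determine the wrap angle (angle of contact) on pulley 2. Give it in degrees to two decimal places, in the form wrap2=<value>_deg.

crossed belt: β = asin((r1+r2)/C) = asin(14/69) = 11.7065°
wrap1 = wrap2 = π + 2β = 203.4130°

wrap2=203.41_deg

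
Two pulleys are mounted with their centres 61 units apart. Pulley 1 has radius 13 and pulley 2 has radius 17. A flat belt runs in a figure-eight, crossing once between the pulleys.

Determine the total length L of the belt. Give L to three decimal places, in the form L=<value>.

crossed belt: β = asin((r1+r2)/C) = asin(30/61) = 29.4592°
wrap1 = wrap2 = π + 2β = 238.9183°
tangent length = C·cosβ = 53.1131
L = (r1+r2)·wrap + 2·C·cosβ = 30·4.1699 + 2·53.1131 = 231.3235

L=231.324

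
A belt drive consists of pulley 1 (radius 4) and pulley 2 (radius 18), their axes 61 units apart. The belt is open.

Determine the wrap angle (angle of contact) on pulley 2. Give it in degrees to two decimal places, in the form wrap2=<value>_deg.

wrap2=206.54_deg

open belt: β = asin((r2−r1)/C) = asin(14/61) = 13.2681°
wrap1 = π − 2β = 153.4638°
wrap2 = π + 2β = 206.5362°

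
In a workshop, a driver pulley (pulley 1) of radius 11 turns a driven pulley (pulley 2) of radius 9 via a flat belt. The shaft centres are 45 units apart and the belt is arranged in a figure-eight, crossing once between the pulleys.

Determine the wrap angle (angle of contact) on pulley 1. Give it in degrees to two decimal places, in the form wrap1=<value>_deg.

crossed belt: β = asin((r1+r2)/C) = asin(20/45) = 26.3878°
wrap1 = wrap2 = π + 2β = 232.7756°

wrap1=232.78_deg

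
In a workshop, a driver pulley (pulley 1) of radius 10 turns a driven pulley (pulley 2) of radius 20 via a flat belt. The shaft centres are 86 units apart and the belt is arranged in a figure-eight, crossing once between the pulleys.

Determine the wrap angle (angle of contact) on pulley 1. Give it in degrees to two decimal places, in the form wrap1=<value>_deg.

crossed belt: β = asin((r1+r2)/C) = asin(30/86) = 20.4162°
wrap1 = wrap2 = π + 2β = 220.8324°

wrap1=220.83_deg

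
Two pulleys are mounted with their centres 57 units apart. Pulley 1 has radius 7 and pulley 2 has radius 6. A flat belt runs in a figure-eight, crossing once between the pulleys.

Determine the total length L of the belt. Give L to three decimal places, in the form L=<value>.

crossed belt: β = asin((r1+r2)/C) = asin(13/57) = 13.1835°
wrap1 = wrap2 = π + 2β = 206.3670°
tangent length = C·cosβ = 55.4977
L = (r1+r2)·wrap + 2·C·cosβ = 13·3.6018 + 2·55.4977 = 157.8187

L=157.819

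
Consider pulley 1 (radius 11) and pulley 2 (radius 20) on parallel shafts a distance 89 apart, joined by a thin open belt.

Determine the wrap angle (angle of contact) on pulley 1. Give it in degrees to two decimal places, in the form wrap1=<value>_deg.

wrap1=168.39_deg

open belt: β = asin((r2−r1)/C) = asin(9/89) = 5.8039°
wrap1 = π − 2β = 168.3922°
wrap2 = π + 2β = 191.6078°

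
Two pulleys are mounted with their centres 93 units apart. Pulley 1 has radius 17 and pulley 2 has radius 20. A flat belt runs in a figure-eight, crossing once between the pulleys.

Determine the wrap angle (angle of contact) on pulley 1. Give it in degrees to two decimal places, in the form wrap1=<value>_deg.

wrap1=226.89_deg

crossed belt: β = asin((r1+r2)/C) = asin(37/93) = 23.4438°
wrap1 = wrap2 = π + 2β = 226.8876°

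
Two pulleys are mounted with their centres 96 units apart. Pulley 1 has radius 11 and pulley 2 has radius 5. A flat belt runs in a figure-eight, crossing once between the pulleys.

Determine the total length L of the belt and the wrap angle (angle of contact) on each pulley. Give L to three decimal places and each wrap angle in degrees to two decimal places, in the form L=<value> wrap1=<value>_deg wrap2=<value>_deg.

L=244.938 wrap1=199.19_deg wrap2=199.19_deg

crossed belt: β = asin((r1+r2)/C) = asin(16/96) = 9.5941°
wrap1 = wrap2 = π + 2β = 199.1881°
tangent length = C·cosβ = 94.6573
L = (r1+r2)·wrap + 2·C·cosβ = 16·3.4765 + 2·94.6573 = 244.9384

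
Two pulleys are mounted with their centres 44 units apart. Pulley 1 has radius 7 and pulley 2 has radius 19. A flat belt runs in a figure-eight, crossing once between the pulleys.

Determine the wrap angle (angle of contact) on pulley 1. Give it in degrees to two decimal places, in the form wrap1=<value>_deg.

wrap1=252.44_deg

crossed belt: β = asin((r1+r2)/C) = asin(26/44) = 36.2215°
wrap1 = wrap2 = π + 2β = 252.4431°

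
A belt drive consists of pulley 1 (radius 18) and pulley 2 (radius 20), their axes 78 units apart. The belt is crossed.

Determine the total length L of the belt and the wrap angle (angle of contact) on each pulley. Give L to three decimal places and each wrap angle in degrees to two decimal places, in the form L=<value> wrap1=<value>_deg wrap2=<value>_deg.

crossed belt: β = asin((r1+r2)/C) = asin(38/78) = 29.1554°
wrap1 = wrap2 = π + 2β = 238.3107°
tangent length = C·cosβ = 68.1175
L = (r1+r2)·wrap + 2·C·cosβ = 38·4.1593 + 2·68.1175 = 294.2888

L=294.289 wrap1=238.31_deg wrap2=238.31_deg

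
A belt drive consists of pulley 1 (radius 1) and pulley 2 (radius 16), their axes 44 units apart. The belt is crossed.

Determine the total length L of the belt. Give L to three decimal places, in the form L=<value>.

crossed belt: β = asin((r1+r2)/C) = asin(17/44) = 22.7284°
wrap1 = wrap2 = π + 2β = 225.4568°
tangent length = C·cosβ = 40.5832
L = (r1+r2)·wrap + 2·C·cosβ = 17·3.9350 + 2·40.5832 = 148.0609

L=148.061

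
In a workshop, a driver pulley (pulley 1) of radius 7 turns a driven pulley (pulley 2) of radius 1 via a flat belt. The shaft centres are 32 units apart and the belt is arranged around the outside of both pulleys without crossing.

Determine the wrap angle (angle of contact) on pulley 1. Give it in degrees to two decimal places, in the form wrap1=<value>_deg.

wrap1=201.61_deg

open belt: β = asin((r2−r1)/C) = asin(-6/32) = -10.8069°
wrap1 = π − 2β = 201.6138°
wrap2 = π + 2β = 158.3862°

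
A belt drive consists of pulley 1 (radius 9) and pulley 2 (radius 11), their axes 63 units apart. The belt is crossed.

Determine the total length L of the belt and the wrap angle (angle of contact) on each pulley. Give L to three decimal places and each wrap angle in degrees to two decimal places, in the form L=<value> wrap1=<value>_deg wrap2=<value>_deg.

crossed belt: β = asin((r1+r2)/C) = asin(20/63) = 18.5094°
wrap1 = wrap2 = π + 2β = 217.0188°
tangent length = C·cosβ = 59.7411
L = (r1+r2)·wrap + 2·C·cosβ = 20·3.7877 + 2·59.7411 = 195.2361

L=195.236 wrap1=217.02_deg wrap2=217.02_deg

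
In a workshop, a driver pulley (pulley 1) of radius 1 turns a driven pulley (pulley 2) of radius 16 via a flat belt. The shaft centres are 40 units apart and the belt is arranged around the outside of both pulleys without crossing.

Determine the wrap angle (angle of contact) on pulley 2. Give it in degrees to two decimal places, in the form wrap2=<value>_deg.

open belt: β = asin((r2−r1)/C) = asin(15/40) = 22.0243°
wrap1 = π − 2β = 135.9514°
wrap2 = π + 2β = 224.0486°

wrap2=224.05_deg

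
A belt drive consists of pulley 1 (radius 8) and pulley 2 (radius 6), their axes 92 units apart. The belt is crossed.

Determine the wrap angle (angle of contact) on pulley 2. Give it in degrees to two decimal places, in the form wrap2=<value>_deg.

wrap2=197.51_deg

crossed belt: β = asin((r1+r2)/C) = asin(14/92) = 8.7529°
wrap1 = wrap2 = π + 2β = 197.5059°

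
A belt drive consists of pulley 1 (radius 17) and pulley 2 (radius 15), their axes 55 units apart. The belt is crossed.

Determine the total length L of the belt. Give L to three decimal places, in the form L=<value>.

L=229.738

crossed belt: β = asin((r1+r2)/C) = asin(32/55) = 35.5785°
wrap1 = wrap2 = π + 2β = 251.1571°
tangent length = C·cosβ = 44.7325
L = (r1+r2)·wrap + 2·C·cosβ = 32·4.3835 + 2·44.7325 = 229.7376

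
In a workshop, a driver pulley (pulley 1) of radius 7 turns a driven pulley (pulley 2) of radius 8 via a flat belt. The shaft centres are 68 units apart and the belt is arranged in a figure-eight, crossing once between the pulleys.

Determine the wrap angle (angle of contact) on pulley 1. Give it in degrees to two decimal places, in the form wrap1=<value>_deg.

crossed belt: β = asin((r1+r2)/C) = asin(15/68) = 12.7436°
wrap1 = wrap2 = π + 2β = 205.4872°

wrap1=205.49_deg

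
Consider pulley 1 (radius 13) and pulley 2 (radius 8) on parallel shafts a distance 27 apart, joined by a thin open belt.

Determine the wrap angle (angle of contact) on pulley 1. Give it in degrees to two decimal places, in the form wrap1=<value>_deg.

wrap1=201.34_deg

open belt: β = asin((r2−r1)/C) = asin(-5/27) = -10.6719°
wrap1 = π − 2β = 201.3439°
wrap2 = π + 2β = 158.6561°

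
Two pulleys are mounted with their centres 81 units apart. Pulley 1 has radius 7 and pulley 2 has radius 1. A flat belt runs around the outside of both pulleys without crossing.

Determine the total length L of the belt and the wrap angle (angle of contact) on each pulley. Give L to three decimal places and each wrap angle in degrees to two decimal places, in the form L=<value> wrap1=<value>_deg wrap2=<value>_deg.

L=187.577 wrap1=188.50_deg wrap2=171.50_deg

open belt: β = asin((r2−r1)/C) = asin(-6/81) = -4.2480°
wrap1 = π − 2β = 188.4960°
wrap2 = π + 2β = 171.5040°
tangent length = C·cosβ = 80.7775
L = r1·wrap1 + r2·wrap2 + 2·C·cosβ = 7·3.2899 + 1·2.9933 + 2·80.7775 = 187.5774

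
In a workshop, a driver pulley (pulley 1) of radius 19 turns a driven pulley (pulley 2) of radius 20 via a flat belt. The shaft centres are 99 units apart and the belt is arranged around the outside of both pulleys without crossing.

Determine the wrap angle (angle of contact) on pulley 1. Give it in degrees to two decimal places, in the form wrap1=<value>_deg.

open belt: β = asin((r2−r1)/C) = asin(1/99) = 0.5788°
wrap1 = π − 2β = 178.8425°
wrap2 = π + 2β = 181.1575°

wrap1=178.84_deg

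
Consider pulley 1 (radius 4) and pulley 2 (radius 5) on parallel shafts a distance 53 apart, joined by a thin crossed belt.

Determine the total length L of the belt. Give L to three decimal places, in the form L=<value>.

L=135.806

crossed belt: β = asin((r1+r2)/C) = asin(9/53) = 9.7768°
wrap1 = wrap2 = π + 2β = 199.5537°
tangent length = C·cosβ = 52.2303
L = (r1+r2)·wrap + 2·C·cosβ = 9·3.4829 + 2·52.2303 = 135.8063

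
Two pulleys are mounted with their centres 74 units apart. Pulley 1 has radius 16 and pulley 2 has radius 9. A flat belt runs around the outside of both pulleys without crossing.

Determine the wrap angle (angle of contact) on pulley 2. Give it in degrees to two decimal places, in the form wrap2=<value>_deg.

wrap2=169.14_deg

open belt: β = asin((r2−r1)/C) = asin(-7/74) = -5.4280°
wrap1 = π − 2β = 190.8560°
wrap2 = π + 2β = 169.1440°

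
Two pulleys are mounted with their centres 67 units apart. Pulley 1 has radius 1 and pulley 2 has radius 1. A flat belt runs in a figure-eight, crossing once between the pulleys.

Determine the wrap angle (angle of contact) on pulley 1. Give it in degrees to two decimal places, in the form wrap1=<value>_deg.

crossed belt: β = asin((r1+r2)/C) = asin(2/67) = 1.7106°
wrap1 = wrap2 = π + 2β = 183.4212°

wrap1=183.42_deg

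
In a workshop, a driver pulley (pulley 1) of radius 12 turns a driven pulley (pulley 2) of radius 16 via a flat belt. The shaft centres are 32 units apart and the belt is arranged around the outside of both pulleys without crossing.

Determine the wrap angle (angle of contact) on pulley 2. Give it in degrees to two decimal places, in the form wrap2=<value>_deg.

wrap2=194.36_deg

open belt: β = asin((r2−r1)/C) = asin(4/32) = 7.1808°
wrap1 = π − 2β = 165.6385°
wrap2 = π + 2β = 194.3615°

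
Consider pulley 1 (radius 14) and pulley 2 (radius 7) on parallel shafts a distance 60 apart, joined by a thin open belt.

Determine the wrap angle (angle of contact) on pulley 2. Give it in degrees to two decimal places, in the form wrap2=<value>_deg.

open belt: β = asin((r2−r1)/C) = asin(-7/60) = -6.6998°
wrap1 = π − 2β = 193.3995°
wrap2 = π + 2β = 166.6005°

wrap2=166.60_deg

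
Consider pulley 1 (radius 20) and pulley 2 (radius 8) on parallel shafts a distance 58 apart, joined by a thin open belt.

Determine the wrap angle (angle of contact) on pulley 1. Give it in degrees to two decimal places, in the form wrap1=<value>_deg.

open belt: β = asin((r2−r1)/C) = asin(-12/58) = -11.9405°
wrap1 = π − 2β = 203.8811°
wrap2 = π + 2β = 156.1189°

wrap1=203.88_deg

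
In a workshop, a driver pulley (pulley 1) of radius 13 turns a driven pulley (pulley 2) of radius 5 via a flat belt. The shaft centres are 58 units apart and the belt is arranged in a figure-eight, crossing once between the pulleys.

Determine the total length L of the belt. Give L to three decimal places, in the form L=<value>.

crossed belt: β = asin((r1+r2)/C) = asin(18/58) = 18.0800°
wrap1 = wrap2 = π + 2β = 216.1600°
tangent length = C·cosβ = 55.1362
L = (r1+r2)·wrap + 2·C·cosβ = 18·3.7727 + 2·55.1362 = 178.1811

L=178.181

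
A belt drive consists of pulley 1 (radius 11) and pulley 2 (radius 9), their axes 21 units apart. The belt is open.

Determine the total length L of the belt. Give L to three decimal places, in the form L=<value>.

L=105.022

open belt: β = asin((r2−r1)/C) = asin(-2/21) = -5.4650°
wrap1 = π − 2β = 190.9300°
wrap2 = π + 2β = 169.0700°
tangent length = C·cosβ = 20.9045
L = r1·wrap1 + r2·wrap2 + 2·C·cosβ = 11·3.3324 + 9·2.9508 + 2·20.9045 = 105.0225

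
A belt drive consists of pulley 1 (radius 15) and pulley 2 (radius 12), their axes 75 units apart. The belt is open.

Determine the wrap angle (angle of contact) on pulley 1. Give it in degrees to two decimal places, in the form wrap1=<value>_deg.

wrap1=184.58_deg

open belt: β = asin((r2−r1)/C) = asin(-3/75) = -2.2924°
wrap1 = π − 2β = 184.5849°
wrap2 = π + 2β = 175.4151°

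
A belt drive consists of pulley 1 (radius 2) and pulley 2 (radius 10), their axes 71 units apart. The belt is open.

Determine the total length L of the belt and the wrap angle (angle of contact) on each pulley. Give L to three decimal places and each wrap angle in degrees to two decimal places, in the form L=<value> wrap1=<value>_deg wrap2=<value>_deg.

L=180.601 wrap1=167.06_deg wrap2=192.94_deg

open belt: β = asin((r2−r1)/C) = asin(8/71) = 6.4696°
wrap1 = π − 2β = 167.0608°
wrap2 = π + 2β = 192.9392°
tangent length = C·cosβ = 70.5479
L = r1·wrap1 + r2·wrap2 + 2·C·cosβ = 2·2.9158 + 10·3.3674 + 2·70.5479 = 180.6015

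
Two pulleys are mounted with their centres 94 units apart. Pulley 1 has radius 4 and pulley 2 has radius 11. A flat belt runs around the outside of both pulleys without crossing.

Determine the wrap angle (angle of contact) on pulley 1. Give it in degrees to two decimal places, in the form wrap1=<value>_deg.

open belt: β = asin((r2−r1)/C) = asin(7/94) = 4.2707°
wrap1 = π − 2β = 171.4587°
wrap2 = π + 2β = 188.5413°

wrap1=171.46_deg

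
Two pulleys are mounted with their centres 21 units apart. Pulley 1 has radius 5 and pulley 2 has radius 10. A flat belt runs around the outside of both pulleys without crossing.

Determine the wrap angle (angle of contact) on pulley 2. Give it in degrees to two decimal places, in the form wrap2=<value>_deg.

wrap2=207.55_deg

open belt: β = asin((r2−r1)/C) = asin(5/21) = 13.7741°
wrap1 = π − 2β = 152.4517°
wrap2 = π + 2β = 207.5483°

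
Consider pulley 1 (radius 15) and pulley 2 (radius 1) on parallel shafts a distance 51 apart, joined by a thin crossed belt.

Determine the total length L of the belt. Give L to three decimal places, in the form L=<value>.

crossed belt: β = asin((r1+r2)/C) = asin(16/51) = 18.2839°
wrap1 = wrap2 = π + 2β = 216.5678°
tangent length = C·cosβ = 48.4252
L = (r1+r2)·wrap + 2·C·cosβ = 16·3.7798 + 2·48.4252 = 157.3275

L=157.328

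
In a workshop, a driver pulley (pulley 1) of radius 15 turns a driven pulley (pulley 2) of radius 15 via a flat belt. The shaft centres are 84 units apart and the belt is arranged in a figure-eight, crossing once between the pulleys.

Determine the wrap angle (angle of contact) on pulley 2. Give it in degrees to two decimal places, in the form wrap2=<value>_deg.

crossed belt: β = asin((r1+r2)/C) = asin(30/84) = 20.9248°
wrap1 = wrap2 = π + 2β = 221.8497°

wrap2=221.85_deg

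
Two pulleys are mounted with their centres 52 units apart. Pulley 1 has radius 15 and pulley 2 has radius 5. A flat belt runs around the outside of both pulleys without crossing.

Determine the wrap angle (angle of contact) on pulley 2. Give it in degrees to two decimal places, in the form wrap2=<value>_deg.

open belt: β = asin((r2−r1)/C) = asin(-10/52) = -11.0875°
wrap1 = π − 2β = 202.1750°
wrap2 = π + 2β = 157.8250°

wrap2=157.83_deg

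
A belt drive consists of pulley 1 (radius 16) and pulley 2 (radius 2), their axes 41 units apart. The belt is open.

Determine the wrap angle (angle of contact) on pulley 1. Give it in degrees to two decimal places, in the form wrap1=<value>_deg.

open belt: β = asin((r2−r1)/C) = asin(-14/41) = -19.9661°
wrap1 = π − 2β = 219.9321°
wrap2 = π + 2β = 140.0679°

wrap1=219.93_deg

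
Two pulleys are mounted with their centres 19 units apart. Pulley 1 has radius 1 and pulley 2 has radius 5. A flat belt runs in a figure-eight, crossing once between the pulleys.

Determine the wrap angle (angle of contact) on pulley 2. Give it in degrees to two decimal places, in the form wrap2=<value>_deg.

crossed belt: β = asin((r1+r2)/C) = asin(6/19) = 18.4085°
wrap1 = wrap2 = π + 2β = 216.8170°

wrap2=216.82_deg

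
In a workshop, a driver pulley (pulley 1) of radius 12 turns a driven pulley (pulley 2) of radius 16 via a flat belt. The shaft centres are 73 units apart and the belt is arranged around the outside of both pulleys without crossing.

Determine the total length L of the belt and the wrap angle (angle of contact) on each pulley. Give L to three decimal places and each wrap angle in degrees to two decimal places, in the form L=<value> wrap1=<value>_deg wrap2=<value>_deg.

L=234.184 wrap1=173.72_deg wrap2=186.28_deg

open belt: β = asin((r2−r1)/C) = asin(4/73) = 3.1411°
wrap1 = π − 2β = 173.7179°
wrap2 = π + 2β = 186.2821°
tangent length = C·cosβ = 72.8903
L = r1·wrap1 + r2·wrap2 + 2·C·cosβ = 12·3.0319 + 16·3.2512 + 2·72.8903 = 234.1838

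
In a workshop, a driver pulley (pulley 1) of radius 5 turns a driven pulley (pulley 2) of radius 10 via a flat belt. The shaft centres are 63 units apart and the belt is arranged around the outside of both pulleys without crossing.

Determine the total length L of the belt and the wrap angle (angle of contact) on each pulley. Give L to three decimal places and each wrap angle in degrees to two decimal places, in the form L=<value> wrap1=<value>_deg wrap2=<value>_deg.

open belt: β = asin((r2−r1)/C) = asin(5/63) = 4.5521°
wrap1 = π − 2β = 170.8959°
wrap2 = π + 2β = 189.1041°
tangent length = C·cosβ = 62.8013
L = r1·wrap1 + r2·wrap2 + 2·C·cosβ = 5·2.9827 + 10·3.3005 + 2·62.8013 = 173.5209

L=173.521 wrap1=170.90_deg wrap2=189.10_deg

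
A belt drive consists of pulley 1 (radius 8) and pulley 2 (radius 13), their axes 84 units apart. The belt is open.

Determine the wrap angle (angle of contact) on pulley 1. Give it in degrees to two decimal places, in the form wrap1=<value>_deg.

open belt: β = asin((r2−r1)/C) = asin(5/84) = 3.4125°
wrap1 = π − 2β = 173.1750°
wrap2 = π + 2β = 186.8250°

wrap1=173.18_deg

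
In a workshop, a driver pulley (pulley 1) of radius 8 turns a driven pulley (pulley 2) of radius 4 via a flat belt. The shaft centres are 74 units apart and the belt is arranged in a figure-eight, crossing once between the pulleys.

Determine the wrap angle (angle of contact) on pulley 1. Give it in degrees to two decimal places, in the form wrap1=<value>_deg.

crossed belt: β = asin((r1+r2)/C) = asin(12/74) = 9.3324°
wrap1 = wrap2 = π + 2β = 198.6648°

wrap1=198.66_deg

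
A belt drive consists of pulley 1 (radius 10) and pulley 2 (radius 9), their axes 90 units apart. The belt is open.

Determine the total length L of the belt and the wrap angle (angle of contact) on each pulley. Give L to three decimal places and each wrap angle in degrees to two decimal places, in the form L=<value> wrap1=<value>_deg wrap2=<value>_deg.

L=239.701 wrap1=181.27_deg wrap2=178.73_deg

open belt: β = asin((r2−r1)/C) = asin(-1/90) = -0.6366°
wrap1 = π − 2β = 181.2733°
wrap2 = π + 2β = 178.7267°
tangent length = C·cosβ = 89.9944
L = r1·wrap1 + r2·wrap2 + 2·C·cosβ = 10·3.1638 + 9·3.1194 + 2·89.9944 = 239.7014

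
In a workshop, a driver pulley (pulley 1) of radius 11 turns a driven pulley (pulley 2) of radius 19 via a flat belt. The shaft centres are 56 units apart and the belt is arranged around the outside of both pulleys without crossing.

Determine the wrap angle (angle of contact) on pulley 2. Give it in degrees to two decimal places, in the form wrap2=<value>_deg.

open belt: β = asin((r2−r1)/C) = asin(8/56) = 8.2132°
wrap1 = π − 2β = 163.5736°
wrap2 = π + 2β = 196.4264°

wrap2=196.43_deg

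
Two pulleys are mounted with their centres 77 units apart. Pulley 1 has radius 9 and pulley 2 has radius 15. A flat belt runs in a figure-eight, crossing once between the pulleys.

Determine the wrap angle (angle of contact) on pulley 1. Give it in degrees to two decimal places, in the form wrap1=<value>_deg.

wrap1=216.32_deg

crossed belt: β = asin((r1+r2)/C) = asin(24/77) = 18.1610°
wrap1 = wrap2 = π + 2β = 216.3220°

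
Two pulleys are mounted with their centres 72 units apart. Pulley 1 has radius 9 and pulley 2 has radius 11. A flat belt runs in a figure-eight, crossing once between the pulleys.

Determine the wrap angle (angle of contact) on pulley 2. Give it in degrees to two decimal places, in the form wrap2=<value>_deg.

crossed belt: β = asin((r1+r2)/C) = asin(20/72) = 16.1276°
wrap1 = wrap2 = π + 2β = 212.2552°

wrap2=212.26_deg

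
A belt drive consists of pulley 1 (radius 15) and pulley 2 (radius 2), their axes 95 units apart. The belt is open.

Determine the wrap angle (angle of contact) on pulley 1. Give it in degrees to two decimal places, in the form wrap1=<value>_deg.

open belt: β = asin((r2−r1)/C) = asin(-13/95) = -7.8652°
wrap1 = π − 2β = 195.7303°
wrap2 = π + 2β = 164.2697°

wrap1=195.73_deg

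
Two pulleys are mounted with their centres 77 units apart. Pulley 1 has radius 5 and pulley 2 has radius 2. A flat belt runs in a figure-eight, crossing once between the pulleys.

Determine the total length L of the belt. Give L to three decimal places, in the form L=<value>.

L=176.628

crossed belt: β = asin((r1+r2)/C) = asin(7/77) = 5.2159°
wrap1 = wrap2 = π + 2β = 190.4318°
tangent length = C·cosβ = 76.6812
L = (r1+r2)·wrap + 2·C·cosβ = 7·3.3237 + 2·76.6812 = 176.6280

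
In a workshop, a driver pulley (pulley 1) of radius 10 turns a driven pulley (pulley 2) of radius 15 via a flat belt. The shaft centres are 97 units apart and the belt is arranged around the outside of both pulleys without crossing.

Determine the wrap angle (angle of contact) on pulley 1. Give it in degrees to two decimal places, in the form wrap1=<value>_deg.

open belt: β = asin((r2−r1)/C) = asin(5/97) = 2.9547°
wrap1 = π − 2β = 174.0906°
wrap2 = π + 2β = 185.9094°

wrap1=174.09_deg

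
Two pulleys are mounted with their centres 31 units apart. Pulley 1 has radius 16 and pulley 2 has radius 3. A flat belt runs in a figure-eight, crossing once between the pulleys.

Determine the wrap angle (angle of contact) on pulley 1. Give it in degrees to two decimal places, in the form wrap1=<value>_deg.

wrap1=255.60_deg

crossed belt: β = asin((r1+r2)/C) = asin(19/31) = 37.7997°
wrap1 = wrap2 = π + 2β = 255.5994°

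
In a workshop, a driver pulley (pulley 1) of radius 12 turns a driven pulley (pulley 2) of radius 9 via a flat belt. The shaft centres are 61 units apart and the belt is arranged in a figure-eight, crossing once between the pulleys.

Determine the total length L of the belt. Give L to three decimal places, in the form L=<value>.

L=195.277

crossed belt: β = asin((r1+r2)/C) = asin(21/61) = 20.1368°
wrap1 = wrap2 = π + 2β = 220.2735°
tangent length = C·cosβ = 57.2713
L = (r1+r2)·wrap + 2·C·cosβ = 21·3.8445 + 2·57.2713 = 195.2770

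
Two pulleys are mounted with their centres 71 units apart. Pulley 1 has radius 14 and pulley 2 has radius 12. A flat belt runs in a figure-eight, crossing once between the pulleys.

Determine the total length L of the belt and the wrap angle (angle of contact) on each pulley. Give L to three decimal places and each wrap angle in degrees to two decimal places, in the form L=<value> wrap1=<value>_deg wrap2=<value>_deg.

crossed belt: β = asin((r1+r2)/C) = asin(26/71) = 21.4813°
wrap1 = wrap2 = π + 2β = 222.9626°
tangent length = C·cosβ = 66.0681
L = (r1+r2)·wrap + 2·C·cosβ = 26·3.8914 + 2·66.0681 = 233.3135

L=233.313 wrap1=222.96_deg wrap2=222.96_deg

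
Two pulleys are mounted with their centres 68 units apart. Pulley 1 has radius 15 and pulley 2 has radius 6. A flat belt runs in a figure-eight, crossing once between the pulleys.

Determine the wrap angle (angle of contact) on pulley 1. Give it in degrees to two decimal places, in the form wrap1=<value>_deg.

crossed belt: β = asin((r1+r2)/C) = asin(21/68) = 17.9883°
wrap1 = wrap2 = π + 2β = 215.9767°

wrap1=215.98_deg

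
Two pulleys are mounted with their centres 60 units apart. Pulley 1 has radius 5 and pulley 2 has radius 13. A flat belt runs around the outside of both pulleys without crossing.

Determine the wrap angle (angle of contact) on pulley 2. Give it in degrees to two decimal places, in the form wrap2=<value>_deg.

open belt: β = asin((r2−r1)/C) = asin(8/60) = 7.6623°
wrap1 = π − 2β = 164.6755°
wrap2 = π + 2β = 195.3245°

wrap2=195.32_deg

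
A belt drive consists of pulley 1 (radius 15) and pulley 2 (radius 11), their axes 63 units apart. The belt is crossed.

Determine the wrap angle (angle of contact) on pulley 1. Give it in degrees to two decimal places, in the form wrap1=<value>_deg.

wrap1=228.75_deg

crossed belt: β = asin((r1+r2)/C) = asin(26/63) = 24.3745°
wrap1 = wrap2 = π + 2β = 228.7489°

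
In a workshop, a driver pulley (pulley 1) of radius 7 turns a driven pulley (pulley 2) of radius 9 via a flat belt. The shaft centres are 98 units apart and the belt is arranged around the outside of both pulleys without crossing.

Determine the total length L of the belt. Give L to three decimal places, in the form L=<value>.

open belt: β = asin((r2−r1)/C) = asin(2/98) = 1.1694°
wrap1 = π − 2β = 177.6612°
wrap2 = π + 2β = 182.3388°
tangent length = C·cosβ = 97.9796
L = r1·wrap1 + r2·wrap2 + 2·C·cosβ = 7·3.1008 + 9·3.1824 + 2·97.9796 = 246.3063

L=246.306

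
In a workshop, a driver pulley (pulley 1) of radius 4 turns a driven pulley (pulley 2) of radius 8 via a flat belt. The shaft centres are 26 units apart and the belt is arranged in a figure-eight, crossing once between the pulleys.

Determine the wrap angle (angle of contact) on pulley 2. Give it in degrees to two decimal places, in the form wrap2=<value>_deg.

crossed belt: β = asin((r1+r2)/C) = asin(12/26) = 27.4864°
wrap1 = wrap2 = π + 2β = 234.9729°

wrap2=234.97_deg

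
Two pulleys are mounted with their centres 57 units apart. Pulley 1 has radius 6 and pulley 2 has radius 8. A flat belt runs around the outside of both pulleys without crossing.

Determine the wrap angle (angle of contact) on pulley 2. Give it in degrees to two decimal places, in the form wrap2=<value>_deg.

open belt: β = asin((r2−r1)/C) = asin(2/57) = 2.0108°
wrap1 = π − 2β = 175.9784°
wrap2 = π + 2β = 184.0216°

wrap2=184.02_deg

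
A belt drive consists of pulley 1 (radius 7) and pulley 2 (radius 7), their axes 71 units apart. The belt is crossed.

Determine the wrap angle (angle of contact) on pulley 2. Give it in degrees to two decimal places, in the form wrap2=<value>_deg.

crossed belt: β = asin((r1+r2)/C) = asin(14/71) = 11.3723°
wrap1 = wrap2 = π + 2β = 202.7446°

wrap2=202.74_deg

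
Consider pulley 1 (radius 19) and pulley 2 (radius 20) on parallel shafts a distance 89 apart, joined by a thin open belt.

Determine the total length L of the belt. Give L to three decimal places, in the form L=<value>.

open belt: β = asin((r2−r1)/C) = asin(1/89) = 0.6438°
wrap1 = π − 2β = 178.7124°
wrap2 = π + 2β = 181.2876°
tangent length = C·cosβ = 88.9944
L = r1·wrap1 + r2·wrap2 + 2·C·cosβ = 19·3.1191 + 20·3.1641 + 2·88.9944 = 300.5333

L=300.533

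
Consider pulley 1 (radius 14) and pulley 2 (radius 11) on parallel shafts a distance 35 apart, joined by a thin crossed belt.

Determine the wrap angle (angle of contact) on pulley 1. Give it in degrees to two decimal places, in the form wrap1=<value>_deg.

wrap1=271.17_deg

crossed belt: β = asin((r1+r2)/C) = asin(25/35) = 45.5847°
wrap1 = wrap2 = π + 2β = 271.1694°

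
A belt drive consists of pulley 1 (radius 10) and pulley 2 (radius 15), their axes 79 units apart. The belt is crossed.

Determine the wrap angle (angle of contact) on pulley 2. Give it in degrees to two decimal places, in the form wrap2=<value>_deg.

crossed belt: β = asin((r1+r2)/C) = asin(25/79) = 18.4487°
wrap1 = wrap2 = π + 2β = 216.8974°

wrap2=216.90_deg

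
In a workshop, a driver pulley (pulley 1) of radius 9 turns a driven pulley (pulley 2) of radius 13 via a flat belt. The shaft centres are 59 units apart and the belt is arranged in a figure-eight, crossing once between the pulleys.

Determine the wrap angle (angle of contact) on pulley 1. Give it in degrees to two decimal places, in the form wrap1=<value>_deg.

wrap1=223.79_deg

crossed belt: β = asin((r1+r2)/C) = asin(22/59) = 21.8934°
wrap1 = wrap2 = π + 2β = 223.7869°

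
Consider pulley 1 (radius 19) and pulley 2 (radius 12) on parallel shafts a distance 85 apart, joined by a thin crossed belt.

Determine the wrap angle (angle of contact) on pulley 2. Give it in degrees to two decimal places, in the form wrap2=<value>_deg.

crossed belt: β = asin((r1+r2)/C) = asin(31/85) = 21.3895°
wrap1 = wrap2 = π + 2β = 222.7790°

wrap2=222.78_deg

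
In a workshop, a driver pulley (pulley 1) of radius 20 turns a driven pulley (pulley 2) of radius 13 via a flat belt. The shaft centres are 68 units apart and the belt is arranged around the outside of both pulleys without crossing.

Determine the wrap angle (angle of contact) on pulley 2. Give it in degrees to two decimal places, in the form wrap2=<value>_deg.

wrap2=168.18_deg

open belt: β = asin((r2−r1)/C) = asin(-7/68) = -5.9086°
wrap1 = π − 2β = 191.8171°
wrap2 = π + 2β = 168.1829°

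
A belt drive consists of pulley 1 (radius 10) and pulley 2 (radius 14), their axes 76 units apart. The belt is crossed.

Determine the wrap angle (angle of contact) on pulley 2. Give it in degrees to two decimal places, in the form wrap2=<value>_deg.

wrap2=216.82_deg

crossed belt: β = asin((r1+r2)/C) = asin(24/76) = 18.4085°
wrap1 = wrap2 = π + 2β = 216.8170°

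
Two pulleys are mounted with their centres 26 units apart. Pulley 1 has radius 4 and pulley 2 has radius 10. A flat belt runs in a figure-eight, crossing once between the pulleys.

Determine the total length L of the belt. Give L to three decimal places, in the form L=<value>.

crossed belt: β = asin((r1+r2)/C) = asin(14/26) = 32.5790°
wrap1 = wrap2 = π + 2β = 245.1579°
tangent length = C·cosβ = 21.9089
L = (r1+r2)·wrap + 2·C·cosβ = 14·4.2788 + 2·21.9089 = 103.7212

L=103.721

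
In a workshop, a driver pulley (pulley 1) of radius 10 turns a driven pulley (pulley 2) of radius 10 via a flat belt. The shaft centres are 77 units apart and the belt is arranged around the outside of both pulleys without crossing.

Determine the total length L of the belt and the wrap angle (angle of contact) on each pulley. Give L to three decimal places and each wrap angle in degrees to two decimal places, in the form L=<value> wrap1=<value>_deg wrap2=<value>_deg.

L=216.832 wrap1=180.00_deg wrap2=180.00_deg

open belt: β = asin((r2−r1)/C) = asin(0/77) = 0.0000°
wrap1 = π − 2β = 180.0000°
wrap2 = π + 2β = 180.0000°
tangent length = C·cosβ = 77.0000
L = r1·wrap1 + r2·wrap2 + 2·C·cosβ = 10·3.1416 + 10·3.1416 + 2·77.0000 = 216.8319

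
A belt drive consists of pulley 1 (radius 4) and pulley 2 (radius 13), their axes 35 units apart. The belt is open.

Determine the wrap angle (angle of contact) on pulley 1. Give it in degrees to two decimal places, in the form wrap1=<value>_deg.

open belt: β = asin((r2−r1)/C) = asin(9/35) = 14.9006°
wrap1 = π − 2β = 150.1988°
wrap2 = π + 2β = 209.8012°

wrap1=150.20_deg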